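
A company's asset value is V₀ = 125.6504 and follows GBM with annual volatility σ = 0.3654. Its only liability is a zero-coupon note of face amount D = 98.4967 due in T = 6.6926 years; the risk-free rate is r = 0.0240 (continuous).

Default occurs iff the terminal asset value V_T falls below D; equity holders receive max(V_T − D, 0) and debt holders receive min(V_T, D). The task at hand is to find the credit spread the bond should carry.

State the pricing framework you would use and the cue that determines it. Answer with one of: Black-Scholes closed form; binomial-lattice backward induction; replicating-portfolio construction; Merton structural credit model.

Key observation: the question is about default risk generated by asset-value dynamics against a debt face of 98.4967 — the structural framework prices exactly that.

framework: Merton structural credit model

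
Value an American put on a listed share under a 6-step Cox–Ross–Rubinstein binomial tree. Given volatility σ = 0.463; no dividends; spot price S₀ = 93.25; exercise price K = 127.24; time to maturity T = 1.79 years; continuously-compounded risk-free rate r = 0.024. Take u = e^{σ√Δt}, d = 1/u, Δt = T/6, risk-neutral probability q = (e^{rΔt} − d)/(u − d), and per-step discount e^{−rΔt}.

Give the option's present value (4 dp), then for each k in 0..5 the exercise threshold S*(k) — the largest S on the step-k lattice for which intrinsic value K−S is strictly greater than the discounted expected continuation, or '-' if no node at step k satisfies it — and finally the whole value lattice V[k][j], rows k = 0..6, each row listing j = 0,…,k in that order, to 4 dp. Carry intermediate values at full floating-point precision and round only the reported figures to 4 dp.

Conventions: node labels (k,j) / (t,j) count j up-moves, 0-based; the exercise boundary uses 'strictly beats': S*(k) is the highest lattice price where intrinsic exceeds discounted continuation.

Δt=0.29833  u=1.28774  d=0.77655  q=0.45117  discount=0.99287
step 6 (expiry): payoffs max(K−S,0) = 106.7908 93.3295 71.0070 33.9900 0.0000 0.0000 0.0000
step 5: (k=5,j=0): S=26.3333, K−S=100.9067, hold=99.9989 ⇒ V=100.9067 exercise | (k=5,j=1): S=43.6679, K−S=83.5721, hold=82.6643 ⇒ V=83.5721 exercise | (k=5,j=2): S=72.4136, K−S=54.8264, hold=53.9186 ⇒ V=54.8264 exercise | (k=5,j=3): S=120.0819, K−S=7.1581, hold=18.5217 ⇒ V=18.5217 continue | (k=5,j=4): S=199.1293, K−S=0.0000, hold=0.0000 ⇒ V=0.0000 continue | (k=5,j=5): S=330.2119, K−S=0.0000, hold=0.0000 ⇒ V=0.0000 continue  boundary S*=72.4136
step 4: (k=4,j=0): S=33.9105, K−S=93.3295, hold=92.4218 ⇒ V=93.3295 exercise | (k=4,j=1): S=56.2330, K−S=71.0070, hold=70.0992 ⇒ V=71.0070 exercise | (k=4,j=2): S=93.2500, K−S=33.9900, hold=38.1725 ⇒ V=38.1725 continue | (k=4,j=3): S=154.6345, K−S=0.0000, hold=10.0927 ⇒ V=10.0927 continue | (k=4,j=4): S=256.4271, K−S=0.0000, hold=0.0000 ⇒ V=0.0000 continue  boundary S*=56.2330
step 3: (k=3,j=0): S=43.6679, K−S=83.5721, hold=82.6643 ⇒ V=83.5721 exercise | (k=3,j=1): S=72.4136, K−S=54.8264, hold=55.7922 ⇒ V=55.7922 continue | (k=3,j=2): S=120.0819, K−S=7.1581, hold=25.3218 ⇒ V=25.3218 continue | (k=3,j=3): S=199.1293, K−S=0.0000, hold=5.4997 ⇒ V=5.4997 continue  boundary S*=43.6679
step 2: (k=2,j=0): S=56.2330, K−S=71.0070, hold=70.5318 ⇒ V=71.0070 exercise | (k=2,j=1): S=93.2500, K−S=33.9900, hold=41.7450 ⇒ V=41.7450 continue | (k=2,j=2): S=154.6345, K−S=0.0000, hold=16.2618 ⇒ V=16.2618 continue  boundary S*=56.2330
step 1: (k=1,j=0): S=72.4136, K−S=54.8264, hold=57.3925 ⇒ V=57.3925 continue | (k=1,j=1): S=120.0819, K−S=7.1581, hold=30.0320 ⇒ V=30.0320 continue  boundary S*=-
step 0: (k=0,j=0): S=93.2500, K−S=33.9900, hold=44.7269 ⇒ V=44.7269 continue  boundary S*=-

price = 44.7269
boundary = - - 56.2330 43.6679 56.2330 72.4136
tree:
44.7269
57.3925 30.0320
71.0070 41.7450 16.2618
83.5721 55.7922 25.3218 5.4997
93.3295 71.0070 38.1725 10.0927 0.0000
100.9067 83.5721 54.8264 18.5217 0.0000 0.0000
106.7908 93.3295 71.0070 33.9900 0.0000 0.0000 0.0000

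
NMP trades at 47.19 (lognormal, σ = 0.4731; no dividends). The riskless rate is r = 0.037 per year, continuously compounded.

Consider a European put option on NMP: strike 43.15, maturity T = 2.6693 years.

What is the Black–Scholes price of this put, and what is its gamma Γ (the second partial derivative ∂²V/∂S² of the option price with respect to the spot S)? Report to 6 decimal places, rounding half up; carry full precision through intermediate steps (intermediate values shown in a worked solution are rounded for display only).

price = 9.293268
Γ = 0.008968

σ√T = 0.4731·√2.6693 = 0.772950
d₁ = (ln(S/K) + (r+σ²/2)T) / (σ√T) = (ln(47.19/43.15) + (0.037+0.4731²/2)·2.6693) / 0.772950 = (0.089500 + 0.397490) / 0.772950 = 0.630040
d₂ = d₁ − σ√T = 0.630040 − 0.772950 = -0.142910
e^{−rT} = 0.905956
N(−d₁) = 0.264334,  N(−d₂) = 0.556819
Put price V = K·e^{−rT}·N(−d₂) − S·N(−d₁) = 21.767196 − 12.473928 = 9.293268
φ(d₁) = (1/√(2π))·e^{−d₁²/2} = 0.327125
Γ = φ(d₁) / (S·σ·√T) = 0.008968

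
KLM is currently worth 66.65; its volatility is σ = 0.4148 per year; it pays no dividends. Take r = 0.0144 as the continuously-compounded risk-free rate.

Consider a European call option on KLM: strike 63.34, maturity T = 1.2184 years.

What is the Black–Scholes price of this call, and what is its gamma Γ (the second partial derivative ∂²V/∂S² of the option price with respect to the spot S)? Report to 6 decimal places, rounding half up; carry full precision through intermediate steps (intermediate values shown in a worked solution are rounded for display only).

price = 14.003136
Γ = 0.012169

σ√T = 0.4148·√1.2184 = 0.457861
d₁ = (ln(S/K) + (r+σ²/2)T) / (σ√T) = (ln(66.65/63.34) + (0.0144+0.4148²/2)·1.2184) / 0.457861 = (0.050938 + 0.122363) / 0.457861 = 0.378502
d₂ = d₁ − σ√T = 0.378502 − 0.457861 = -0.079359
e^{−rT} = 0.982608
N(d₁) = 0.647471,  N(d₂) = 0.468374
Call price V = S·N(d₁) − K·e^{−rT}·N(d₂) = 43.153953 − 29.150817 = 14.003136
φ(d₁) = (1/√(2π))·e^{−d₁²/2} = 0.371365
Γ = φ(d₁) / (S·σ·√T) = 0.012169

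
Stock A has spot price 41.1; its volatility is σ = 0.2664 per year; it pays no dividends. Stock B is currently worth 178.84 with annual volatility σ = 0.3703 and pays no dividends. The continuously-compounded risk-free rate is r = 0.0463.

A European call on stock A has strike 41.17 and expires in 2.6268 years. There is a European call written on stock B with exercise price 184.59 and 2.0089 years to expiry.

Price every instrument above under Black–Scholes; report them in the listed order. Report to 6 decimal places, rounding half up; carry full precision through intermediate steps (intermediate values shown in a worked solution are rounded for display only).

[stock A call K=41.17]
σ√T = 0.2664·√2.6268 = 0.431765
d₁ = (ln(S/K) + (r+σ²/2)T) / (σ√T) = (ln(41.1/41.17) + (0.0463+0.2664²/2)·2.6268) / 0.431765 = (-0.001702 + 0.214831) / 0.431765 = 0.493624
d₂ = d₁ − σ√T = 0.493624 − 0.431765 = 0.061859
e^{−rT} = 0.885484
N(d₁) = 0.689214,  N(d₂) = 0.524662
price = S·N(d₁) − K·e^{−rT}·N(d₂) = 28.326702 − 19.126765 = 9.199937
[stock B call K=184.59]
σ√T = 0.3703·√2.0089 = 0.524847
d₁ = (ln(S/K) + (r+σ²/2)T) / (σ√T) = (ln(178.84/184.59) + (0.0463+0.3703²/2)·2.0089) / 0.524847 = (-0.031646 + 0.230744) / 0.524847 = 0.379346
d₂ = d₁ − σ√T = 0.379346 − 0.524847 = -0.145501
e^{−rT} = 0.911183
N(d₁) = 0.647785,  N(d₂) = 0.442158
price = S·N(d₁) − K·e^{−rT}·N(d₂) = 115.849794 − 74.368784 = 41.481010

price(stock A call K=41.17) = 9.199937
price(stock B call K=184.59) = 41.481010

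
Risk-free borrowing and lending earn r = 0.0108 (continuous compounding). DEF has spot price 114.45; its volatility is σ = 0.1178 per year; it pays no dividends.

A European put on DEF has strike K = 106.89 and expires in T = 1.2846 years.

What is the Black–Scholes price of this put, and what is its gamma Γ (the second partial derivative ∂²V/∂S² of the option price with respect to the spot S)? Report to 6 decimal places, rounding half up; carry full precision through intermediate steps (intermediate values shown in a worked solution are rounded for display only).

price = 2.407999
Γ = 0.020683

σ√T = 0.1178·√1.2846 = 0.133515
d₁ = (ln(S/K) + (r+σ²/2)T) / (σ√T) = (ln(114.45/106.89) + (0.0108+0.1178²/2)·1.2846) / 0.133515 = (0.068338 + 0.022787) / 0.133515 = 0.682506
d₂ = d₁ − σ√T = 0.682506 − 0.133515 = 0.548991
e^{−rT} = 0.986222
N(−d₁) = 0.247460,  N(−d₂) = 0.291506
Put price V = K·e^{−rT}·N(−d₂) − S·N(−d₁) = 30.729759 − 28.321761 = 2.407999
φ(d₁) = (1/√(2π))·e^{−d₁²/2} = 0.316053
Γ = φ(d₁) / (S·σ·√T) = 0.020683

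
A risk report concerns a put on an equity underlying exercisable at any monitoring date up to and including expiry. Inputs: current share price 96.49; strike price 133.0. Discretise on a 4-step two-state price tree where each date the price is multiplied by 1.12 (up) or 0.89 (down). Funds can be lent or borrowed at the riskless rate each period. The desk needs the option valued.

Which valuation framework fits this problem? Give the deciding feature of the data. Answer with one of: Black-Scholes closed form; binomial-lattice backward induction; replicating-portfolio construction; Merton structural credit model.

Key observation: the exercise right at every one of the 4 steps is what matters: each node needs max(133 − S, continuation), which only the stepwise tree valuation starting from spot 96.49 delivers.

framework: binomial-lattice backward induction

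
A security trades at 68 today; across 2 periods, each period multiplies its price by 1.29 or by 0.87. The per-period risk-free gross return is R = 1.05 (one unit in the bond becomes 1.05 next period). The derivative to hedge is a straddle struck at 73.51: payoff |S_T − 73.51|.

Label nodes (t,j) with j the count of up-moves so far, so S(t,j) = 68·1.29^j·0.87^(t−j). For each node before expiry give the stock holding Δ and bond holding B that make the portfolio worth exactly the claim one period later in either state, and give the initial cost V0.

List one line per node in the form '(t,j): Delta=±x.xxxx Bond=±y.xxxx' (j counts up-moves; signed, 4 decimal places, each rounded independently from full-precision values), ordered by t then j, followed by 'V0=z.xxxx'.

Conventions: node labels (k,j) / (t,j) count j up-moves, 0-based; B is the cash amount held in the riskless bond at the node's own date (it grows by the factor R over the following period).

(0,0): Delta=0.1600 Bond=3.4991
(1,0): Delta=-0.7741 Bond=58.9367
(1,1): Delta=1.0000 Bond=-70.0095
V0=14.3800

Since d<R<u, set p* = (R−d)/(u−d) = 0.4286; price each node as the discounted p*-expectation of its children.
Terminal payoffs: V(2,0)=22.0408, V(2,1)=2.8064, V(2,2)=39.6488
(1,0): S=59.1600. Δ = (V_up−V_dn)/(S_up−S_dn) = (2.8064−22.0408)/(76.3164−51.4692) = -0.7741. V = [p*·2.8064 + (1−p*)·22.0408]/1.05 = 13.1405. B = V − Δ·S = 58.9367.
(1,1): S=87.7200. Δ = (V_up−V_dn)/(S_up−S_dn) = (39.6488−2.8064)/(113.1588−76.3164) = 1.0000. V = [p*·39.6488 + (1−p*)·2.8064]/1.05 = 17.7105. B = V − Δ·S = -70.0095.
(0,0): S=68.0000. Δ = (V_up−V_dn)/(S_up−S_dn) = (17.7105−13.1405)/(87.7200−59.1600) = 0.1600. V = [p*·17.7105 + (1−p*)·13.1405]/1.05 = 14.3800. B = V − Δ·S = 3.4991.
Sanity check at the root: Δ(0,0)·S0 + B(0,0) reproduces V0 = 14.3800.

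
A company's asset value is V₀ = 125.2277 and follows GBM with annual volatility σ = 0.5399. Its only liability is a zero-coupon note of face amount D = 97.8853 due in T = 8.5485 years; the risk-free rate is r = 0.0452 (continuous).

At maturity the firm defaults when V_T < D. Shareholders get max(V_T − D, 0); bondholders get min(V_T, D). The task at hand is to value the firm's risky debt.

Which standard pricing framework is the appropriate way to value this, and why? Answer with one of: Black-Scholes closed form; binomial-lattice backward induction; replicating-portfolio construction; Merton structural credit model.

Key observation: the asked-for credit quantity lives on the firm's capital structure — asset value, asset volatility, debt face 97.8853 — which is the structural model's domain.

framework: Merton structural credit model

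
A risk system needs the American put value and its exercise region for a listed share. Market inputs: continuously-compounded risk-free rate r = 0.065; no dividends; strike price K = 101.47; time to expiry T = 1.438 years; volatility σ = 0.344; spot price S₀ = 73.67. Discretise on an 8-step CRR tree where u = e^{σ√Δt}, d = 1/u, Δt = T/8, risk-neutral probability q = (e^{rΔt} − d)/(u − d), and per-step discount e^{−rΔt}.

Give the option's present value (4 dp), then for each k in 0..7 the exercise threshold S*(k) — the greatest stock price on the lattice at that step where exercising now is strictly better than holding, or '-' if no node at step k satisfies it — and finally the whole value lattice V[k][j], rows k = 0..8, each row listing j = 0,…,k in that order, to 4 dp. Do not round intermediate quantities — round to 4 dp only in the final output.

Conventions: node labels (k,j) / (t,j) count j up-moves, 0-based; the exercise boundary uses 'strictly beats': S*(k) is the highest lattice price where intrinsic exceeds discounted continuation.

price = 28.5448
boundary = - 63.6723 55.0314 63.6723 73.6700 63.6723 73.6700 85.2375
tree:
28.5448
37.7977 20.0956
46.4386 28.0766 12.7022
53.9068 37.7977 19.1554 6.6414
60.3615 46.4386 27.8000 11.0864 2.4175
65.9403 53.9068 37.7977 17.9461 4.5876 0.3362
70.7620 60.3615 46.4386 27.8000 8.6575 0.6853 0.0000
74.9294 65.9403 53.9068 37.7977 16.2325 1.3973 0.0000 0.0000
78.5311 70.7620 60.3615 46.4386 27.8000 2.8488 0.0000 0.0000 0.0000

Δt=0.17975, u=1.15702, d=0.86429, q=0.50375, disc=e^(-rΔt)=0.98838
k=8 terminal: V=max(K-S,0) → 78.5311 70.7620 60.3615 46.4386 27.8000 2.8488 0.0000 0.0000 0.0000
k=7: j=0 S=26.5406 intr=74.9294 cont=73.7507 V=74.9294[EX]; j=1 S=35.5297 intr=65.9403 cont=64.7617 V=65.9403[EX]; j=2 S=47.5632 intr=53.9068 cont=52.7282 V=53.9068[EX]; j=3 S=63.6723 intr=37.7977 cont=36.6190 V=37.7977[EX]; j=4 S=85.2375 intr=16.2325 cont=15.0539 V=16.2325[EX]; j=5 S=114.1065 intr=0.0000 cont=1.3973 V=1.3973[hold]; j=6 S=152.7531 intr=0.0000 cont=0.0000 V=0.0000[hold]; j=7 S=204.4889 intr=0.0000 cont=0.0000 V=0.0000[hold]  S*(7)=85.2375
k=6: j=0 S=30.7080 intr=70.7620 cont=69.5834 V=70.7620[EX]; j=1 S=41.1085 intr=60.3615 cont=59.1829 V=60.3615[EX]; j=2 S=55.0314 intr=46.4386 cont=45.2599 V=46.4386[EX]; j=3 S=73.6700 intr=27.8000 cont=26.6213 V=27.8000[EX]; j=4 S=98.6212 intr=2.8488 cont=8.6575 V=8.6575[hold]; j=5 S=132.0232 intr=0.0000 cont=0.6853 V=0.6853[hold]; j=6 S=176.7380 intr=0.0000 cont=0.0000 V=0.0000[hold]  S*(6)=73.6700
k=5: j=0 S=35.5297 intr=65.9403 cont=64.7617 V=65.9403[EX]; j=1 S=47.5632 intr=53.9068 cont=52.7282 V=53.9068[EX]; j=2 S=63.6723 intr=37.7977 cont=36.6190 V=37.7977[EX]; j=3 S=85.2375 intr=16.2325 cont=17.9461 V=17.9461[hold]; j=4 S=114.1065 intr=0.0000 cont=4.5876 V=4.5876[hold]; j=5 S=152.7531 intr=0.0000 cont=0.3362 V=0.3362[hold]  S*(5)=63.6723
k=4: j=0 S=41.1085 intr=60.3615 cont=59.1829 V=60.3615[EX]; j=1 S=55.0314 intr=46.4386 cont=45.2599 V=46.4386[EX]; j=2 S=73.6700 intr=27.8000 cont=27.4745 V=27.8000[EX]; j=3 S=98.6212 intr=2.8488 cont=11.0864 V=11.0864[hold]; j=4 S=132.0232 intr=0.0000 cont=2.4175 V=2.4175[hold]  S*(4)=73.6700
k=3: j=0 S=47.5632 intr=53.9068 cont=52.7282 V=53.9068[EX]; j=1 S=63.6723 intr=37.7977 cont=36.6190 V=37.7977[EX]; j=2 S=85.2375 intr=16.2325 cont=19.1554 V=19.1554[hold]; j=3 S=114.1065 intr=0.0000 cont=6.6414 V=6.6414[hold]  S*(3)=63.6723
k=2: j=0 S=55.0314 intr=46.4386 cont=45.2599 V=46.4386[EX]; j=1 S=73.6700 intr=27.8000 cont=28.0766 V=28.0766[hold]; j=2 S=98.6212 intr=2.8488 cont=12.7022 V=12.7022[hold]  S*(2)=55.0314
k=1: j=0 S=63.6723 intr=37.7977 cont=36.7568 V=37.7977[EX]; j=1 S=85.2375 intr=16.2325 cont=20.0956 V=20.0956[hold]  S*(1)=63.6723
k=0: j=0 S=73.6700 intr=27.8000 cont=28.5448 V=28.5448[hold]  S*(0)=-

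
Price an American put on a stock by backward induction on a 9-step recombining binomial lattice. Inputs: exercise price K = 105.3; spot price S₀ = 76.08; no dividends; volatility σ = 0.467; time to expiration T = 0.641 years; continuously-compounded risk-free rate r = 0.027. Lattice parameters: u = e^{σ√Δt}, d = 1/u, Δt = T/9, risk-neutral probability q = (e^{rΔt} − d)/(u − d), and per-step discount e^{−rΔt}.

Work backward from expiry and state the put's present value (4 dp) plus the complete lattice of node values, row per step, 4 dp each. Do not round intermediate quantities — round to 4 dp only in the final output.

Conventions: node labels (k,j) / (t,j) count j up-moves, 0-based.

Δt=0.07122  u=1.13273  d=0.88282  q=0.47658  discount=0.99808
step 9 (expiry): payoffs max(K−S,0) = 80.5182 73.5030 64.5020 52.9531 38.1348 19.1219 0.0000 0.0000 0.0000 0.0000
k=8: (k=8,j=0): S=28.0711, K−S=77.2289, hold=77.0266 ⇒ V=77.2289 exercise | (k=8,j=1): S=36.0174, K−S=69.2826, hold=69.0803 ⇒ V=69.2826 exercise | (k=8,j=2): S=46.2131, K−S=59.0869, hold=58.8846 ⇒ V=59.0869 exercise | (k=8,j=3): S=59.2950, K−S=46.0050, hold=45.8027 ⇒ V=46.0050 exercise | (k=8,j=4): S=76.0800, K−S=29.2200, hold=29.0177 ⇒ V=29.2200 exercise | (k=8,j=5): S=97.6165, K−S=7.6835, hold=9.9895 ⇒ V=9.9895 continue | (k=8,j=6): S=125.2495, K−S=0.0000, hold=0.0000 ⇒ V=0.0000 continue | (k=8,j=7): S=160.7048, K−S=0.0000, hold=0.0000 ⇒ V=0.0000 continue | (k=8,j=8): S=206.1966, K−S=0.0000, hold=0.0000 ⇒ V=0.0000 continue
k=7: (k=7,j=0): S=31.7970, K−S=73.5030, hold=73.3007 ⇒ V=73.5030 exercise | (k=7,j=1): S=40.7980, K−S=64.5020, hold=64.2997 ⇒ V=64.5020 exercise | (k=7,j=2): S=52.3469, K−S=52.9531, hold=52.7508 ⇒ V=52.9531 exercise | (k=7,j=3): S=67.1652, K−S=38.1348, hold=37.9325 ⇒ V=38.1348 exercise | (k=7,j=4): S=86.1781, K−S=19.1219, hold=20.0165 ⇒ V=20.0165 continue | (k=7,j=5): S=110.5731, K−S=0.0000, hold=5.2186 ⇒ V=5.2186 continue | (k=7,j=6): S=141.8739, K−S=0.0000, hold=0.0000 ⇒ V=0.0000 continue | (k=7,j=7): S=182.0351, K−S=0.0000, hold=0.0000 ⇒ V=0.0000 continue
k=6: (k=6,j=0): S=36.0174, K−S=69.2826, hold=69.0803 ⇒ V=69.2826 exercise | (k=6,j=1): S=46.2131, K−S=59.0869, hold=58.8846 ⇒ V=59.0869 exercise | (k=6,j=2): S=59.2950, K−S=46.0050, hold=45.8027 ⇒ V=46.0050 exercise | (k=6,j=3): S=76.0800, K−S=29.2200, hold=29.4432 ⇒ V=29.4432 continue | (k=6,j=4): S=97.6165, K−S=7.6835, hold=12.9391 ⇒ V=12.9391 continue | (k=6,j=5): S=125.2495, K−S=0.0000, hold=2.7262 ⇒ V=2.7262 continue | (k=6,j=6): S=160.7048, K−S=0.0000, hold=0.0000 ⇒ V=0.0000 continue
k=5: (k=5,j=0): S=40.7980, K−S=64.5020, hold=64.2997 ⇒ V=64.5020 exercise | (k=5,j=1): S=52.3469, K−S=52.9531, hold=52.7508 ⇒ V=52.9531 exercise | (k=5,j=2): S=67.1652, K−S=38.1348, hold=38.0387 ⇒ V=38.1348 exercise | (k=5,j=3): S=86.1781, K−S=19.1219, hold=21.5362 ⇒ V=21.5362 continue | (k=5,j=4): S=110.5731, K−S=0.0000, hold=8.0563 ⇒ V=8.0563 continue | (k=5,j=5): S=141.8739, K−S=0.0000, hold=1.4242 ⇒ V=1.4242 continue
k=4: (k=4,j=0): S=46.2131, K−S=59.0869, hold=58.8846 ⇒ V=59.0869 exercise | (k=4,j=1): S=59.2950, K−S=46.0050, hold=45.8027 ⇒ V=46.0050 exercise | (k=4,j=2): S=76.0800, K−S=29.2200, hold=30.1661 ⇒ V=30.1661 continue | (k=4,j=3): S=97.6165, K−S=7.6835, hold=15.0828 ⇒ V=15.0828 continue | (k=4,j=4): S=125.2495, K−S=0.0000, hold=4.8862 ⇒ V=4.8862 continue
k=3: (k=3,j=0): S=52.3469, K−S=52.9531, hold=52.7508 ⇒ V=52.9531 exercise | (k=3,j=1): S=67.1652, K−S=38.1348, hold=38.3826 ⇒ V=38.3826 continue | (k=3,j=2): S=86.1781, K−S=19.1219, hold=22.9335 ⇒ V=22.9335 continue | (k=3,j=3): S=110.5731, K−S=0.0000, hold=10.2036 ⇒ V=10.2036 continue
k=2: (k=2,j=0): S=59.2950, K−S=46.0050, hold=45.9206 ⇒ V=46.0050 exercise | (k=2,j=1): S=76.0800, K−S=29.2200, hold=30.9602 ⇒ V=30.9602 continue | (k=2,j=2): S=97.6165, K−S=7.6835, hold=16.8342 ⇒ V=16.8342 continue
k=1: (k=1,j=0): S=67.1652, K−S=38.1348, hold=38.7603 ⇒ V=38.7603 continue | (k=1,j=1): S=86.1781, K−S=19.1219, hold=24.1814 ⇒ V=24.1814 continue
k=0: (k=0,j=0): S=76.0800, K−S=29.2200, hold=31.7511 ⇒ V=31.7511 continue

price = 31.7511
tree:
31.7511
38.7603 24.1814
46.0050 30.9602 16.8342
52.9531 38.3826 22.9335 10.2036
59.0869 46.0050 30.1661 15.0828 4.8862
64.5020 52.9531 38.1348 21.5362 8.0563 1.4242
69.2826 59.0869 46.0050 29.4432 12.9391 2.7262 0.0000
73.5030 64.5020 52.9531 38.1348 20.0165 5.2186 0.0000 0.0000
77.2289 69.2826 59.0869 46.0050 29.2200 9.9895 0.0000 0.0000 0.0000
80.5182 73.5030 64.5020 52.9531 38.1348 19.1219 0.0000 0.0000 0.0000 0.0000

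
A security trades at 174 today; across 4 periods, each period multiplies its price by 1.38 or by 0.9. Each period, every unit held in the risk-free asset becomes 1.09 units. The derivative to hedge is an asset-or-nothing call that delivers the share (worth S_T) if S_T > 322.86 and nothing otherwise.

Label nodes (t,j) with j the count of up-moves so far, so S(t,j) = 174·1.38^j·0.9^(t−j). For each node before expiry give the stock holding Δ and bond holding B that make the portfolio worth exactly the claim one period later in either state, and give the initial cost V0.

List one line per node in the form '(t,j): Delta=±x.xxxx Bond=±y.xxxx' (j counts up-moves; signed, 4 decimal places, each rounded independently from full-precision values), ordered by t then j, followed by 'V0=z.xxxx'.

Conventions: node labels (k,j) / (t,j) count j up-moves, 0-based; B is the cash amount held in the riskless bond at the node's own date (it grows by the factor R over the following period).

(0,0): Delta=1.2065 Bond=-155.2484
(1,0): Delta=0.7221 Bond=-93.3632
(1,1): Delta=1.6886 Bond=-285.0033
(2,0): Delta=0.0000 Bond=0.0000
(2,1): Delta=1.4408 Bond=-257.0926
(2,2): Delta=1.9353 Bond=-392.4046
(3,0): Delta=0.0000 Bond=0.0000
(3,1): Delta=0.0000 Bond=0.0000
(3,2): Delta=2.8750 Bond=-707.9520
(3,3): Delta=1.0000 Bond=0.0000
V0=54.6747

The replicating-portfolio and risk-neutral prices coincide; use p* = (1.09−0.9)/(1.38−0.9) = 0.3958 for the latter.
At maturity the claim pays: V(4,0)=0.0000, V(4,1)=0.0000, V(4,2)=0.0000, V(4,3)=411.5561, V(4,4)=631.0526
Node (3,0) S=126.8460: V=(p*·0.0000+(1−p*)·0.0000)/1.09=0.0000; Δ=(0.0000−0.0000)/(175.0475−114.1614)=0.0000; B=V−Δ·S=0.0000
Node (3,1) S=194.4972: V=(p*·0.0000+(1−p*)·0.0000)/1.09=0.0000; Δ=(0.0000−0.0000)/(268.4061−175.0475)=0.0000; B=V−Δ·S=0.0000
Node (3,2) S=298.2290: V=(p*·411.5561+(1−p*)·0.0000)/1.09=149.4565; Δ=(411.5561−0.0000)/(411.5561−268.4061)=2.8750; B=V−Δ·S=-707.9520
Node (3,3) S=457.2845: V=(p*·631.0526+(1−p*)·411.5561)/1.09=457.2845; Δ=(631.0526−411.5561)/(631.0526−411.5561)=1.0000; B=V−Δ·S=0.0000
Node (2,0) S=140.9400: V=(p*·0.0000+(1−p*)·0.0000)/1.09=0.0000; Δ=(0.0000−0.0000)/(194.4972−126.8460)=0.0000; B=V−Δ·S=0.0000
Node (2,1) S=216.1080: V=(p*·149.4565+(1−p*)·0.0000)/1.09=54.2751; Δ=(149.4565−0.0000)/(298.2290−194.4972)=1.4408; B=V−Δ·S=-257.0926
Node (2,2) S=331.3656: V=(p*·457.2845+(1−p*)·149.4565)/1.09=248.9038; Δ=(457.2845−149.4565)/(457.2845−298.2290)=1.9353; B=V−Δ·S=-392.4046
Node (1,0) S=156.6000: V=(p*·54.2751+(1−p*)·0.0000)/1.09=19.7100; Δ=(54.2751−0.0000)/(216.1080−140.9400)=0.7221; B=V−Δ·S=-93.3632
Node (1,1) S=240.1200: V=(p*·248.9038+(1−p*)·54.2751)/1.09=120.4730; Δ=(248.9038−54.2751)/(331.3656−216.1080)=1.6886; B=V−Δ·S=-285.0033
Node (0,0) S=174.0000: V=(p*·120.4730+(1−p*)·19.7100)/1.09=54.6747; Δ=(120.4730−19.7100)/(240.1200−156.6000)=1.2065; B=V−Δ·S=-155.2484
Check: Δ(0,0)·S0 + B(0,0) = 54.6747 = V0.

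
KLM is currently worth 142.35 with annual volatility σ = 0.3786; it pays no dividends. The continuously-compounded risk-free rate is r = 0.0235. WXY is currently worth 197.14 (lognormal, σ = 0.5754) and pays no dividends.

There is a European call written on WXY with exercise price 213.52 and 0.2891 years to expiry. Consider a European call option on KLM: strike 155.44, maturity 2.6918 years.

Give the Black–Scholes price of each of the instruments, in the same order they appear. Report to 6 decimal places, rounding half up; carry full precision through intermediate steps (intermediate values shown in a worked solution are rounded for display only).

price(WXY call K=213.52) = 18.377653
price(KLM call K=155.44) = 33.396561

[WXY call K=213.52]
σ√T = 0.5754·√0.2891 = 0.309381
d₁ = (ln(S/K) + (r+σ²/2)T) / (σ√T) = (ln(197.14/213.52) + (0.0235+0.5754²/2)·0.2891) / 0.309381 = (-0.079816 + 0.054652) / 0.309381 = -0.081337
d₂ = d₁ − σ√T = -0.081337 − 0.309381 = -0.390718
e^{−rT} = 0.993229
N(d₁) = 0.467587,  N(d₂) = 0.348003
price = S·N(d₁) − K·e^{−rT}·N(d₂) = 92.180091 − 73.802438 = 18.377653
[KLM call K=155.44]
σ√T = 0.3786·√2.6918 = 0.621158
d₁ = (ln(S/K) + (r+σ²/2)T) / (σ√T) = (ln(142.35/155.44) + (0.0235+0.3786²/2)·2.6918) / 0.621158 = (-0.087971 + 0.256176) / 0.621158 = 0.270792
d₂ = d₁ − σ√T = 0.270792 − 0.621158 = -0.350365
e^{−rT} = 0.938702
N(d₁) = 0.606725,  N(d₂) = 0.363032
price = S·N(d₁) − K·e^{−rT}·N(d₂) = 86.367257 − 52.970696 = 33.396561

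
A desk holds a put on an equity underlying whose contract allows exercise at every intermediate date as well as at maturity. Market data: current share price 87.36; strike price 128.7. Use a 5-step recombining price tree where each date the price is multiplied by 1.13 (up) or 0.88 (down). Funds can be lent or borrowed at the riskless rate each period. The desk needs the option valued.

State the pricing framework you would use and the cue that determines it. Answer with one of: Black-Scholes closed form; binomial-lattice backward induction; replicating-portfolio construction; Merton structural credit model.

framework: binomial-lattice backward induction

Key observation: early exercise of the strike-128.7 put must be checked at each of the 5 dates (spot 87.36), which forces a node-by-node comparison of intrinsic and continuation value backward from expiry.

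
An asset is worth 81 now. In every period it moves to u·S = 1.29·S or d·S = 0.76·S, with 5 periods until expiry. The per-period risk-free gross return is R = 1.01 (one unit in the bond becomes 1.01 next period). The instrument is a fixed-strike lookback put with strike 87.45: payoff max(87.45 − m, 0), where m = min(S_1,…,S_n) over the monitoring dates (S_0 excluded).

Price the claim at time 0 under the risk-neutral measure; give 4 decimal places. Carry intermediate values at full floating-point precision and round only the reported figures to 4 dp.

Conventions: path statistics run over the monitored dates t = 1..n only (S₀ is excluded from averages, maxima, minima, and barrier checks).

Under the martingale measure an up-move has probability p* = 0.4717; value the claim as the probability-weighted average of per-path payoffs, discounted 5 periods at R = 1.01.
Enumerate all 2^5 = 32 price paths (U = up ×1.29, D = down ×0.76); each path with k up-moves has probability p*^k·(1−p*)^(5−k).
DDDDD: m=20.5378, payoff=66.9122, prob=0.041154
UDDDD: m=34.8601, payoff=52.5899, prob=0.036745
DUDDD: m=34.8601, payoff=52.5899, prob=0.036745
UUDDD: m=59.1705, payoff=28.2795, prob=0.032808
DDUDD: m=34.8601, payoff=52.5899, prob=0.036745
UDUDD: m=59.1705, payoff=28.2795, prob=0.032808
DUUDD: m=59.1705, payoff=28.2795, prob=0.032808
UUUDD: m=100.4341, payoff=0.0000, prob=0.029293
DDDUD: m=34.8601, payoff=52.5899, prob=0.036745
UDDUD: m=59.1705, payoff=28.2795, prob=0.032808
DUDUD: m=59.1705, payoff=28.2795, prob=0.032808
UUDUD: m=100.4341, payoff=0.0000, prob=0.029293
DDUUD: m=46.7856, payoff=40.6644, prob=0.032808
UDUUD: m=79.4124, payoff=8.0376, prob=0.029293
DUUUD: m=61.5600, payoff=25.8900, prob=0.029293
UUUUD: m=104.4900, payoff=0.0000, prob=0.026154
DDDDU: m=27.0234, payoff=60.4266, prob=0.036745
UDDDU: m=45.8686, payoff=41.5814, prob=0.032808
DUDDU: m=45.8686, payoff=41.5814, prob=0.032808
UUDDU: m=77.8559, payoff=9.5941, prob=0.029293
DDUDU: m=45.8686, payoff=41.5814, prob=0.032808
UDUDU: m=77.8559, payoff=9.5941, prob=0.029293
DUUDU: m=61.5600, payoff=25.8900, prob=0.029293
UUUDU: m=104.4900, payoff=0.0000, prob=0.026154
DDDUU: m=35.5571, payoff=51.8929, prob=0.032808
UDDUU: m=60.3534, payoff=27.0966, prob=0.029293
DUDUU: m=60.3534, payoff=27.0966, prob=0.029293
UUDUU: m=102.4420, payoff=0.0000, prob=0.026154
DDUUU: m=46.7856, payoff=40.6644, prob=0.029293
UDUUU: m=79.4124, payoff=8.0376, prob=0.026154
DUUUU: m=61.5600, payoff=25.8900, prob=0.026154
UUUUU: m=104.4900, payoff=0.0000, prob=0.023352
Price = Σ prob·payoff / R^5 = 30.451910 / 1.051010 = 28.9739

price = 28.9739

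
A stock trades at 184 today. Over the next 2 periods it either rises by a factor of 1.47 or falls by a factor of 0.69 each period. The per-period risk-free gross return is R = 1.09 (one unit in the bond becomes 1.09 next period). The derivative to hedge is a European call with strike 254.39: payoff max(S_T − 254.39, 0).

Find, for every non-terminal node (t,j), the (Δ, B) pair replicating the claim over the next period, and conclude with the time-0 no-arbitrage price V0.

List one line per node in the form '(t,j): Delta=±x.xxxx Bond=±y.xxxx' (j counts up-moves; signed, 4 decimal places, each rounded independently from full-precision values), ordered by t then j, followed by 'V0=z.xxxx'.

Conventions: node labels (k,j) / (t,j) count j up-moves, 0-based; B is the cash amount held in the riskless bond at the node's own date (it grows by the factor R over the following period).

(0,0): Delta=0.4695 Bond=-54.6836
(1,0): Delta=0.0000 Bond=0.0000
(1,1): Delta=0.6788 Bond=-116.2300
V0=31.7006

Risk-neutral probability p* = (R−d)/(u−d) = (1.09−0.69)/(1.47−0.69) = 0.5128.
At maturity the claim pays: V(2,0)=0.0000, V(2,1)=0.0000, V(2,2)=143.2156
Node (1,0) S=126.9600: V=(p*·0.0000+(1−p*)·0.0000)/1.09=0.0000; Δ=(0.0000−0.0000)/(186.6312−87.6024)=0.0000; B=V−Δ·S=0.0000
Node (1,1) S=270.4800: V=(p*·143.2156+(1−p*)·0.0000)/1.09=67.3797; Δ=(143.2156−0.0000)/(397.6056−186.6312)=0.6788; B=V−Δ·S=-116.2300
Node (0,0) S=184.0000: V=(p*·67.3797+(1−p*)·0.0000)/1.09=31.7006; Δ=(67.3797−0.0000)/(270.4800−126.9600)=0.4695; B=V−Δ·S=-54.6836
Check: Δ(0,0)·S0 + B(0,0) = 31.7006 = V0.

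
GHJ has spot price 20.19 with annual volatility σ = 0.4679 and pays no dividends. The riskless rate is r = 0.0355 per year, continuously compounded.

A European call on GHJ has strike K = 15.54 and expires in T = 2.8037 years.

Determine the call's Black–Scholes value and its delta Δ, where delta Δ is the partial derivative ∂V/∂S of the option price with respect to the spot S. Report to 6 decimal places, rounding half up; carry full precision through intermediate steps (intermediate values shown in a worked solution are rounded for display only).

σ√T = 0.4679·√2.8037 = 0.783464
d₁ = (ln(S/K) + (r+σ²/2)T) / (σ√T) = (ln(20.19/15.54) + (0.0355+0.4679²/2)·2.8037) / 0.783464 = (0.261770 + 0.406439) / 0.783464 = 0.852891
d₂ = d₁ − σ√T = 0.852891 − 0.783464 = 0.069427
e^{−rT} = 0.905262
N(d₁) = 0.803140,  N(d₂) = 0.527675
Call price V = S·N(d₁) − K·e^{−rT}·N(d₂) = 16.215399 − 7.423212 = 8.792187
Δ = N(d₁) = 0.803140

price = 8.792187
Δ = 0.803140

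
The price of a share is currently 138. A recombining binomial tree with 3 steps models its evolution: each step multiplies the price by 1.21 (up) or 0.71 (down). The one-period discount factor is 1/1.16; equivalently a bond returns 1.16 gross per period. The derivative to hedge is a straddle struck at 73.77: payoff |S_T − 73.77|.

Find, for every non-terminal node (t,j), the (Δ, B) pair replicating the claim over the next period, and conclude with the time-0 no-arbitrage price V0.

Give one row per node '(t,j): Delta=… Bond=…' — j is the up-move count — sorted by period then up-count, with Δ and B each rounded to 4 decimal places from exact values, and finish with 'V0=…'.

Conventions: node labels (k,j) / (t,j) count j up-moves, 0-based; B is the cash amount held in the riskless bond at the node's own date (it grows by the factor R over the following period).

(0,0): Delta=0.9947 Bond=-46.5054
(1,0): Delta=0.9142 Bond=-46.0545
(1,1): Delta=1.0000 Bond=-54.8231
(2,0): Delta=-0.4017 Bond=38.1215
(2,1): Delta=1.0000 Bond=-63.5948
(2,2): Delta=1.0000 Bond=-63.5948
V0=90.7699

No-arbitrage ⇒ martingale measure with p* = (R−d)/(u−d) = 0.9000.
Expiry values: V(3,0)=24.3783, V(3,1)=10.4046, V(3,2)=69.6825, V(3,3)=170.7054
(2,0): S=69.5658. Δ = (V_up−V_dn)/(S_up−S_dn) = (10.4046−24.3783)/(84.1746−49.3917) = -0.4017. V = [p*·10.4046 + (1−p*)·24.3783]/1.16 = 10.1741. B = V − Δ·S = 38.1215.
(2,1): S=118.5558. Δ = (V_up−V_dn)/(S_up−S_dn) = (69.6825−10.4046)/(143.4525−84.1746) = 1.0000. V = [p*·69.6825 + (1−p*)·10.4046]/1.16 = 54.9610. B = V − Δ·S = -63.5948.
(2,2): S=202.0458. Δ = (V_up−V_dn)/(S_up−S_dn) = (170.7054−69.6825)/(244.4754−143.4525) = 1.0000. V = [p*·170.7054 + (1−p*)·69.6825]/1.16 = 138.4510. B = V − Δ·S = -63.5948.
(1,0): S=97.9800. Δ = (V_up−V_dn)/(S_up−S_dn) = (54.9610−10.1741)/(118.5558−69.5658) = 0.9142. V = [p*·54.9610 + (1−p*)·10.1741]/1.16 = 43.5192. B = V − Δ·S = -46.0545.
(1,1): S=166.9800. Δ = (V_up−V_dn)/(S_up−S_dn) = (138.4510−54.9610)/(202.0458−118.5558) = 1.0000. V = [p*·138.4510 + (1−p*)·54.9610]/1.16 = 112.1569. B = V − Δ·S = -54.8231.
(0,0): S=138.0000. Δ = (V_up−V_dn)/(S_up−S_dn) = (112.1569−43.5192)/(166.9800−97.9800) = 0.9947. V = [p*·112.1569 + (1−p*)·43.5192]/1.16 = 90.7699. B = V − Δ·S = -46.5054.
Sanity check at the root: Δ(0,0)·S0 + B(0,0) reproduces V0 = 90.7699.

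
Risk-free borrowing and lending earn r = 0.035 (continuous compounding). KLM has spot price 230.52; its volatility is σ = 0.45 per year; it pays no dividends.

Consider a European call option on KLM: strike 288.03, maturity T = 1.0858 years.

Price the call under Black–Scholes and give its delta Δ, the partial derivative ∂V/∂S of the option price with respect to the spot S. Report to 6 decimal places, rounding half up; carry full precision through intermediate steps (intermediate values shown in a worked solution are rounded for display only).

σ√T = 0.45·√1.0858 = 0.468908
d₁ = (ln(S/K) + (r+σ²/2)T) / (σ√T) = (ln(230.52/288.03) + (0.035+0.45²/2)·1.0858) / 0.468908 = (-0.222727 + 0.147940) / 0.468908 = -0.159491
d₂ = d₁ − σ√T = -0.159491 − 0.468908 = -0.628399
e^{−rT} = 0.962710
N(d₁) = 0.436641,  N(d₂) = 0.264871
Call price V = S·N(d₁) − K·e^{−rT}·N(d₂) = 100.654451 − 73.445979 = 27.208472
Δ = N(d₁) = 0.436641

price = 27.208472
Δ = 0.436641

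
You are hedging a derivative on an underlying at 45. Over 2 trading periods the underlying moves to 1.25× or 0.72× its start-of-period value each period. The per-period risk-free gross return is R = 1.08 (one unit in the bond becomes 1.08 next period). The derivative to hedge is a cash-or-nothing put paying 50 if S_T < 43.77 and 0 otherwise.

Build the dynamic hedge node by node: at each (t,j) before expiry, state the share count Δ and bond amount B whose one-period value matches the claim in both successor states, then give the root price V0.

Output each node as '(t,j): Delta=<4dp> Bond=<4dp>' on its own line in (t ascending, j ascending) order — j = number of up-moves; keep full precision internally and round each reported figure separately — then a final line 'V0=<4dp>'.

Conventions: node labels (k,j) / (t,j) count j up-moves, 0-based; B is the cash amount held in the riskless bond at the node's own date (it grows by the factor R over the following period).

(0,0): Delta=-1.3185 Bond=82.4223
(1,0): Delta=0.0000 Bond=46.2963
(1,1): Delta=-1.6771 Bond=109.1894
V0=23.0892

Under the risk-neutral measure, an up-move has probability p* = (R−d)/(u−d) = 0.6792 and values discount at R = 1.08.
Payoffs at expiry: V(2,0)=50.0000, V(2,1)=50.0000, V(2,2)=0.0000
  t=1,j=0: stock 32.4000 → up 40.5000 (V=50.0000), down 23.3280 (V=50.0000). Price 46.2963; hedge Δ=0.0000, bond B=46.2963.
  t=1,j=1: stock 56.2500 → up 70.3125 (V=0.0000), down 40.5000 (V=50.0000). Price 14.8498; hedge Δ=-1.6771, bond B=109.1894.
  t=0,j=0: stock 45.0000 → up 56.2500 (V=14.8498), down 32.4000 (V=46.2963). Price 23.0892; hedge Δ=-1.3185, bond B=82.4223.
Check: Δ(0,0)·S0 + B(0,0) = 23.0892 = V0.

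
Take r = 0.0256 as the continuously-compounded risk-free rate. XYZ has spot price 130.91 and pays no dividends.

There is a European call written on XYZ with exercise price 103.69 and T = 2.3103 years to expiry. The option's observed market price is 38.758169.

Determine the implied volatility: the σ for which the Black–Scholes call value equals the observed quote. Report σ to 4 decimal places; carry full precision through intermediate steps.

sigma = 0.2537

At σ = 0.2537 the Black–Scholes value reproduces the quote:
σ√T = 0.2537·√2.3103 = 0.385616
d₁ = (ln(S/K) + (r+σ²/2)T) / (σ√T) = (ln(130.91/103.69) + (0.0256+0.2537²/2)·2.3103) / 0.385616 = (0.233104 + 0.133493) / 0.385616 = 0.950682
d₂ = d₁ − σ√T = 0.950682 − 0.385616 = 0.565066
e^{−rT} = 0.942571
N(d₁) = 0.829117,  N(d₂) = 0.713986
V = S·N(d₁) − K·e^{−rT}·N(d₂) = 108.539711 − 69.781542 = 38.758169 (matching the quote); vega is positive throughout, so no other σ reproduces this price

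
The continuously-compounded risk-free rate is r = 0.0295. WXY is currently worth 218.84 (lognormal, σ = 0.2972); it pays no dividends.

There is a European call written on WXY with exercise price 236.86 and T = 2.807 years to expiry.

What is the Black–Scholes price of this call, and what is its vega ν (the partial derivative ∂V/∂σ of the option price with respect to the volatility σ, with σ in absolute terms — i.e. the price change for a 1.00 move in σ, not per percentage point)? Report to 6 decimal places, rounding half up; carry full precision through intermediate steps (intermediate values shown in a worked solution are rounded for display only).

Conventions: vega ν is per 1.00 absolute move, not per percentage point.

price = 43.350653
ν = 141.542795

σ√T = 0.2972·√2.807 = 0.497932
d₁ = (ln(S/K) + (r+σ²/2)T) / (σ√T) = (ln(218.84/236.86) + (0.0295+0.2972²/2)·2.807) / 0.497932 = (-0.079128 + 0.206775) / 0.497932 = 0.256353
d₂ = d₁ − σ√T = 0.256353 − 0.497932 = -0.241579
e^{−rT} = 0.920529
N(d₁) = 0.601161,  N(d₂) = 0.404553
Call price V = S·N(d₁) − K·e^{−rT}·N(d₂) = 131.558024 − 88.207371 = 43.350653
φ(d₁) = (1/√(2π))·e^{−d₁²/2} = 0.386047
ν = S·φ(d₁)·√T = 141.542795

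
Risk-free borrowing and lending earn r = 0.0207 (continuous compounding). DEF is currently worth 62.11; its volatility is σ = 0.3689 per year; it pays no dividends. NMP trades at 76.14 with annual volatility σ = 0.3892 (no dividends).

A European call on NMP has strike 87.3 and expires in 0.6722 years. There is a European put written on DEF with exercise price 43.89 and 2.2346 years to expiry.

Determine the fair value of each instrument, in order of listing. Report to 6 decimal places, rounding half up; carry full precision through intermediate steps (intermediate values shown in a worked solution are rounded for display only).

[NMP call K=87.3]
σ√T = 0.3892·√0.6722 = 0.319097
d₁ = (ln(S/K) + (r+σ²/2)T) / (σ√T) = (ln(76.14/87.3) + (0.0207+0.3892²/2)·0.6722) / 0.319097 = (-0.136777 + 0.064826) / 0.319097 = -0.225483
d₂ = d₁ − σ√T = -0.225483 − 0.319097 = -0.544580
e^{−rT} = 0.986182
N(d₁) = 0.410802,  N(d₂) = 0.293021
price = S·N(d₁) − K·e^{−rT}·N(d₂) = 31.278444 − 25.227283 = 6.051161
[DEF put K=43.89]
σ√T = 0.3689·√2.2346 = 0.551453
d₁ = (ln(S/K) + (r+σ²/2)T) / (σ√T) = (ln(62.11/43.89) + (0.0207+0.3689²/2)·2.2346) / 0.551453 = (0.347221 + 0.198306) / 0.551453 = 0.989254
d₂ = d₁ − σ√T = 0.989254 − 0.551453 = 0.437801
e^{−rT} = 0.954797
N(−d₁) = 0.161270,  N(−d₂) = 0.330765
price = K·e^{−rT}·N(−d₂) − S·N(−d₁) = 13.861073 − 10.016450 = 3.844623

price(NMP call K=87.3) = 6.051161
price(DEF put K=43.89) = 3.844623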